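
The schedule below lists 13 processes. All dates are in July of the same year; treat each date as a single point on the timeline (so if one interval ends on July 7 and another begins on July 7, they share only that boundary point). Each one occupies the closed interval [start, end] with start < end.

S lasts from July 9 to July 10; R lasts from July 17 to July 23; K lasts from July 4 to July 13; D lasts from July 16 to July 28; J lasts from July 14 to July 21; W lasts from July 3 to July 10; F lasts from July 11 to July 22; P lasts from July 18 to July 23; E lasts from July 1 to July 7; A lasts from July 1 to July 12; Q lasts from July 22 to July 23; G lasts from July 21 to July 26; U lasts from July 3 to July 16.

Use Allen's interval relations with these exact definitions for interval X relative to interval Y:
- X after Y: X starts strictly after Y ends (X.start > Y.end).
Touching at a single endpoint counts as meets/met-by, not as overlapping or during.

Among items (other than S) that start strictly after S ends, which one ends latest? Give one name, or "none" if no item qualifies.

Target S = [July 9, July 10].
A [July 1, July 12] → contains → excluded.
D [July 16, July 28] → after → candidate.
E [July 1, July 7] → before → excluded.
F [July 11, July 22] → after → candidate.
G [July 21, July 26] → after → candidate.
J [July 14, July 21] → after → candidate.
K [July 4, July 13] → contains → excluded.
P [July 18, July 23] → after → candidate.
Q [July 22, July 23] → after → candidate.
R [July 17, July 23] → after → candidate.
U [July 3, July 16] → contains → excluded.
W [July 3, July 10] → finished-by → excluded.
Among candidates, latest end is July 28 → D.

D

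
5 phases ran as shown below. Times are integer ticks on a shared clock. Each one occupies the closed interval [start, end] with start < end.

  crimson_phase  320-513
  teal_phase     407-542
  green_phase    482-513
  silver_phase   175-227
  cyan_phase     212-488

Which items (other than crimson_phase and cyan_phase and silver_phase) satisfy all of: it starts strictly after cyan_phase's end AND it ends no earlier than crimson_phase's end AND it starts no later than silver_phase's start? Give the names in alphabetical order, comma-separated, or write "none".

Conditions: its start is strictly after cyan_phase's end (X.start > 488) AND its end is no earlier than crimson_phase's end (X.end >= 513) AND its start is no later than silver_phase's start (X.start <= 175).
green_phase: start 482 > 488? ✗; end 513 >= 513? ✓; start 482 <= 175? ✗ → no.
teal_phase: start 407 > 488? ✗; end 542 >= 513? ✓; start 407 <= 175? ✗ → no.
Result: none.

none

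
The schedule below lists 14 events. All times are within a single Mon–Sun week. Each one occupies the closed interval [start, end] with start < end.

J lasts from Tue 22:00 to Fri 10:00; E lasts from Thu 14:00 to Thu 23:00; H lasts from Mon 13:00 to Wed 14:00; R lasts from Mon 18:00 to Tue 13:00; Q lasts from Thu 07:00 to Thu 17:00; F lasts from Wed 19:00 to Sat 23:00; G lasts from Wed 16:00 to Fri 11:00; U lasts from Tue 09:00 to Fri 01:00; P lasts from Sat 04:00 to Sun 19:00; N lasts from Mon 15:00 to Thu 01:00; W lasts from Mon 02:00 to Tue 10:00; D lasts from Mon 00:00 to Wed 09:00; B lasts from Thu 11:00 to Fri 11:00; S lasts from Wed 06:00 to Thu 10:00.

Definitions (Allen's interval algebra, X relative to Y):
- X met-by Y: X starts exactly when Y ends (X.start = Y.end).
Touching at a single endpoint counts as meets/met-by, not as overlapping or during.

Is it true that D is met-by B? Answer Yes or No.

No

D = [Mon 00:00, Wed 09:00], B = [Thu 11:00, Fri 11:00].
Actual relation of D to B: before.
Asked whether 'met-by' holds → No.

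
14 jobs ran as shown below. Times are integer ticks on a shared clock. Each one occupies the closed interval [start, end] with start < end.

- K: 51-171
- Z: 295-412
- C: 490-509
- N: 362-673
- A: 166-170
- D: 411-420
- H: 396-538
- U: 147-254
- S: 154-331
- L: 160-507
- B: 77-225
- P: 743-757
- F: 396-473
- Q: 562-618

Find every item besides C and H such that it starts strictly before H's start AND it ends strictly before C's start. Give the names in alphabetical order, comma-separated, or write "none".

Conditions: its start is strictly before H's start (X.start < 396) AND its end is strictly before C's start (X.end < 490).
A: start 166 < 396? ✓; end 170 < 490? ✓ → yes.
B: start 77 < 396? ✓; end 225 < 490? ✓ → yes.
D: start 411 < 396? ✗; end 420 < 490? ✓ → no.
F: start 396 < 396? ✗; end 473 < 490? ✓ → no.
K: start 51 < 396? ✓; end 171 < 490? ✓ → yes.
L: start 160 < 396? ✓; end 507 < 490? ✗ → no.
N: start 362 < 396? ✓; end 673 < 490? ✗ → no.
P: start 743 < 396? ✗; end 757 < 490? ✗ → no.
Q: start 562 < 396? ✗; end 618 < 490? ✗ → no.
S: start 154 < 396? ✓; end 331 < 490? ✓ → yes.
U: start 147 < 396? ✓; end 254 < 490? ✓ → yes.
Z: start 295 < 396? ✓; end 412 < 490? ✓ → yes.
Result: A, B, K, S, U, Z.

A, B, K, S, U, Z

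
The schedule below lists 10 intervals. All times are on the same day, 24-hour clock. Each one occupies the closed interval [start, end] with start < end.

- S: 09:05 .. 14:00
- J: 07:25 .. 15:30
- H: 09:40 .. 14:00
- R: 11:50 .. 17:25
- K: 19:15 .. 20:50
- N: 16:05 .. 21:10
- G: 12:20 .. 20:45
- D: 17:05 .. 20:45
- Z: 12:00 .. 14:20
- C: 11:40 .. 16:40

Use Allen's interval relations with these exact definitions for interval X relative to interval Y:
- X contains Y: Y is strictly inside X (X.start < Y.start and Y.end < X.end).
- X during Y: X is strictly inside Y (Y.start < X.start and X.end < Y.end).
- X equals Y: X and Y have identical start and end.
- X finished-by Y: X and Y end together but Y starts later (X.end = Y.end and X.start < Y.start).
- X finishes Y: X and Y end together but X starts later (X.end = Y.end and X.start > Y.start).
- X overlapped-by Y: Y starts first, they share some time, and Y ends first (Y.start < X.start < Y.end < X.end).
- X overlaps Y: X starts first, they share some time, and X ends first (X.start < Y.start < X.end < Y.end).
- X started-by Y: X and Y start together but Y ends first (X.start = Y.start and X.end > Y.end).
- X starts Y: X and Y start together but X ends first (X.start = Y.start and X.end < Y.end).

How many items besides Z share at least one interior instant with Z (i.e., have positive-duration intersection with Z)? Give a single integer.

6

Target Z = [12:00, 14:20].
C [11:40, 16:40] → contains → counts.
D [17:05, 20:45] → after → no.
G [12:20, 20:45] → overlapped-by → counts.
H [09:40, 14:00] → overlaps → counts.
J [07:25, 15:30] → contains → counts.
K [19:15, 20:50] → after → no.
N [16:05, 21:10] → after → no.
R [11:50, 17:25] → contains → counts.
S [09:05, 14:00] → overlaps → counts.
Total: 6.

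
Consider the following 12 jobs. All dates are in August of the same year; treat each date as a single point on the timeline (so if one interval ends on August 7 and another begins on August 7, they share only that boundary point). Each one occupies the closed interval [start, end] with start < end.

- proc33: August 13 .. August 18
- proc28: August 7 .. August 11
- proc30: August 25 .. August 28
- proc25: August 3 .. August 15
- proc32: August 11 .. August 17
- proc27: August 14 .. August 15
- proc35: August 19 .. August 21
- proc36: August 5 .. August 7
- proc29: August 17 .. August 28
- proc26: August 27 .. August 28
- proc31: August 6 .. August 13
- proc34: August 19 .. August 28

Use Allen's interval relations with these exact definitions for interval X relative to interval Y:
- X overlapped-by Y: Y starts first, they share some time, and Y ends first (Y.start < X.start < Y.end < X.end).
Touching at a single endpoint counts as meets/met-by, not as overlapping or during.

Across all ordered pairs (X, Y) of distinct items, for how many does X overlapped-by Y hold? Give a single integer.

6

Checking all 132 ordered pairs for relation 'overlapped-by'; matching pairs in alphabetical order:
(proc29, proc33): proc29 overlapped-by proc33 ✓
(proc31, proc36): proc31 overlapped-by proc36 ✓
(proc32, proc25): proc32 overlapped-by proc25 ✓
(proc32, proc31): proc32 overlapped-by proc31 ✓
(proc33, proc25): proc33 overlapped-by proc25 ✓
(proc33, proc32): proc33 overlapped-by proc32 ✓
Count: 6.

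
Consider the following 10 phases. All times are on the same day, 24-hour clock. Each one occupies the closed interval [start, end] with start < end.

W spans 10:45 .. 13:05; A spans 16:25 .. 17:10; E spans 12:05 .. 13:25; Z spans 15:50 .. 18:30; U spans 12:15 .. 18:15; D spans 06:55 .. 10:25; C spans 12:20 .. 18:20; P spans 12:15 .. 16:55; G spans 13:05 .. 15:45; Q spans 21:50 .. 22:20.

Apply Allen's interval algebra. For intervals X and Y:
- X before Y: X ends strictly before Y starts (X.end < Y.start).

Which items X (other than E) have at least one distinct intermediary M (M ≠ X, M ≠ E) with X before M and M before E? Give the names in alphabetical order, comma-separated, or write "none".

Target E = [12:05, 13:25].
Intermediaries M with M before E: D.
Via D — items with X before D: none.
Union: none.

none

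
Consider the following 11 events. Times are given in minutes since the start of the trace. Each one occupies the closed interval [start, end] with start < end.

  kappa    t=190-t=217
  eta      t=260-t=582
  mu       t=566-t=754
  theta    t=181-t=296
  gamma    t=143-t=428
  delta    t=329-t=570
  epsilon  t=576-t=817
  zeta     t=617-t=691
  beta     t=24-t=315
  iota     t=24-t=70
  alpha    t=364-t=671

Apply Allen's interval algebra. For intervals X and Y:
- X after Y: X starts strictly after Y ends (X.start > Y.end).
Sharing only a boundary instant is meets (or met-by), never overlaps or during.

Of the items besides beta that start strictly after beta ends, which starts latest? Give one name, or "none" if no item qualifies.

zeta

Target beta = [t=24, t=315].
alpha [t=364, t=671] → after → candidate.
delta [t=329, t=570] → after → candidate.
epsilon [t=576, t=817] → after → candidate.
eta [t=260, t=582] → overlapped-by → excluded.
gamma [t=143, t=428] → overlapped-by → excluded.
iota [t=24, t=70] → starts → excluded.
kappa [t=190, t=217] → during → excluded.
mu [t=566, t=754] → after → candidate.
theta [t=181, t=296] → during → excluded.
zeta [t=617, t=691] → after → candidate.
Among candidates, latest start is t=617 → zeta.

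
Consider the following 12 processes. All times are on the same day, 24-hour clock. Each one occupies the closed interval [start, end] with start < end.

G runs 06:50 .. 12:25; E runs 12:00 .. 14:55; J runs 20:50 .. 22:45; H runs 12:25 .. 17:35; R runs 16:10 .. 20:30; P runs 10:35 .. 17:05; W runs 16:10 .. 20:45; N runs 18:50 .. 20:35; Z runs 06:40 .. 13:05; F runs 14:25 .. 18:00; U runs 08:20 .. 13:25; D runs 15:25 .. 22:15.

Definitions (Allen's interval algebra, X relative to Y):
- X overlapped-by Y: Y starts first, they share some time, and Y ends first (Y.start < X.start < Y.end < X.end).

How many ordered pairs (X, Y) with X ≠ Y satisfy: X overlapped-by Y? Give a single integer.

26

Checking all 132 ordered pairs for relation 'overlapped-by'; matching pairs in alphabetical order:
(D, F): D overlapped-by F ✓
(D, H): D overlapped-by H ✓
(D, P): D overlapped-by P ✓
(E, G): E overlapped-by G ✓
(E, U): E overlapped-by U ✓
(E, Z): E overlapped-by Z ✓
(F, E): F overlapped-by E ✓
(F, H): F overlapped-by H ✓
(F, P): F overlapped-by P ✓
(H, E): H overlapped-by E ✓
(H, P): H overlapped-by P ✓
(H, U): H overlapped-by U ✓
(H, Z): H overlapped-by Z ✓
(J, D): J overlapped-by D ✓
(N, R): N overlapped-by R ✓
(P, G): P overlapped-by G ✓
(P, U): P overlapped-by U ✓
(P, Z): P overlapped-by Z ✓
(R, F): R overlapped-by F ✓
(R, H): R overlapped-by H ✓
(R, P): R overlapped-by P ✓
(U, G): U overlapped-by G ✓
(U, Z): U overlapped-by Z ✓
(W, F): W overlapped-by F ✓
... plus 2 further pairs not listed.
Count: 26.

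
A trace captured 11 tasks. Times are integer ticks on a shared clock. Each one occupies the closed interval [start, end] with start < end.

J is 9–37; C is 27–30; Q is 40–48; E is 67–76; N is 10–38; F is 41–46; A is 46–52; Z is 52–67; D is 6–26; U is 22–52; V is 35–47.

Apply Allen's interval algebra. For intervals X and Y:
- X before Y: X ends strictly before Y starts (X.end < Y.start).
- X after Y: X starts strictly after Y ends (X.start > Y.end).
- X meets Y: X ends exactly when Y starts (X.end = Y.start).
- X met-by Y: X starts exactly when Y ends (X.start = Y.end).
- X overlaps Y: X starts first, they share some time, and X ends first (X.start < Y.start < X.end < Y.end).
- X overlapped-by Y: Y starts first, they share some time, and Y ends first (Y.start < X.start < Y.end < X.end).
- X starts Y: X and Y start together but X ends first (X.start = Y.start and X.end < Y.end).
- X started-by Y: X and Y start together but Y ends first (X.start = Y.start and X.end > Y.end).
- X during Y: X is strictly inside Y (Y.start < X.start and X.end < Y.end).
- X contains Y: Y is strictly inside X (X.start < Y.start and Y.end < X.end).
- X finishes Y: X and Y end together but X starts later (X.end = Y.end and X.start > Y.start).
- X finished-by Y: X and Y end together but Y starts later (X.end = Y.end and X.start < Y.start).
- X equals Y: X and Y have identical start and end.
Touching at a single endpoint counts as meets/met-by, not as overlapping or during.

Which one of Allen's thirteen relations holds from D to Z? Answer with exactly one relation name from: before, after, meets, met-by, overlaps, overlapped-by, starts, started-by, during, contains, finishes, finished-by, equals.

before

D = [6, 26]; Z = [52, 67].
Compare endpoints: D.start < Z.start, D.start < Z.end, D.end < Z.start, D.end < Z.end.
That pattern is 'before'.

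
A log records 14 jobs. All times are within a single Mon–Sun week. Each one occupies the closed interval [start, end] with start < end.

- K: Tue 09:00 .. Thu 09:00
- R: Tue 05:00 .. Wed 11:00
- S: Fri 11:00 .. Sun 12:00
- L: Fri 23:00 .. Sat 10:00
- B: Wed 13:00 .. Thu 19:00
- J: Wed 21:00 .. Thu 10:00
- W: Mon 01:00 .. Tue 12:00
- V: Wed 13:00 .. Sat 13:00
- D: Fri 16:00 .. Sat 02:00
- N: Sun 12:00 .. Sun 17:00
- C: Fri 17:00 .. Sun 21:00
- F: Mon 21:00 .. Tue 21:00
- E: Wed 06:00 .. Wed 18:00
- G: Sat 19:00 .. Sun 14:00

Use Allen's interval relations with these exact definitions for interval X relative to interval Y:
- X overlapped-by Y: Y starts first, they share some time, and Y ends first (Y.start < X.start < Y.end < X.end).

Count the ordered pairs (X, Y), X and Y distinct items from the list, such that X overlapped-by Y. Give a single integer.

19

Checking all 182 ordered pairs for relation 'overlapped-by'; matching pairs in alphabetical order:
(B, E): B overlapped-by E ✓
(B, K): B overlapped-by K ✓
(C, D): C overlapped-by D ✓
(C, S): C overlapped-by S ✓
(C, V): C overlapped-by V ✓
(E, R): E overlapped-by R ✓
(F, W): F overlapped-by W ✓
(G, S): G overlapped-by S ✓
(J, K): J overlapped-by K ✓
(K, F): K overlapped-by F ✓
(K, R): K overlapped-by R ✓
(K, W): K overlapped-by W ✓
(L, D): L overlapped-by D ✓
(N, G): N overlapped-by G ✓
(R, F): R overlapped-by F ✓
(R, W): R overlapped-by W ✓
(S, V): S overlapped-by V ✓
(V, E): V overlapped-by E ✓
(V, K): V overlapped-by K ✓
Count: 19.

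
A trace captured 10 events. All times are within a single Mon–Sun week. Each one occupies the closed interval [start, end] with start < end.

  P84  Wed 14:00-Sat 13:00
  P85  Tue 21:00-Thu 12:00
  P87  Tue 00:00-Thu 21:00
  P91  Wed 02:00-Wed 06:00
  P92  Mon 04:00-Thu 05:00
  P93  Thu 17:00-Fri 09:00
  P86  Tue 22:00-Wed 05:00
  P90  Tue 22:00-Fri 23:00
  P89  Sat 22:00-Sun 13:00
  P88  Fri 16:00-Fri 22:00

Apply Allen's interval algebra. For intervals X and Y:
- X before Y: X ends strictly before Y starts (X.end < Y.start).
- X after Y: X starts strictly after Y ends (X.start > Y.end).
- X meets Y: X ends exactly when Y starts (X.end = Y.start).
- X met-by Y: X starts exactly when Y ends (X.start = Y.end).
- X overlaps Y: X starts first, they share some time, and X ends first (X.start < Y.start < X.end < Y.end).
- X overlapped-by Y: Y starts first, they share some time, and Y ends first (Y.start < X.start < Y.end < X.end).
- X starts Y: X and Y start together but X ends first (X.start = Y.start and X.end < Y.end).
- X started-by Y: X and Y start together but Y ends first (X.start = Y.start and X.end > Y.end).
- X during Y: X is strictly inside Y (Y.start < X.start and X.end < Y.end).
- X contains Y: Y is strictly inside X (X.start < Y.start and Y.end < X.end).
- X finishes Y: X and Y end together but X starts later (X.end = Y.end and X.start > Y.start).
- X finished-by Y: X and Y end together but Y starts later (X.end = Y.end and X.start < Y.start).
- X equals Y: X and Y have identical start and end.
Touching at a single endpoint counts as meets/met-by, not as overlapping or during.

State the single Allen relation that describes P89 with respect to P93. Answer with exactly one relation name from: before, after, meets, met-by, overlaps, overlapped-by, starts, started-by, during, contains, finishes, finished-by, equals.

P89 = [Sat 22:00, Sun 13:00]; P93 = [Thu 17:00, Fri 09:00].
Compare endpoints: P89.start > P93.start, P89.start > P93.end, P89.end > P93.start, P89.end > P93.end.
That pattern is 'after'.

after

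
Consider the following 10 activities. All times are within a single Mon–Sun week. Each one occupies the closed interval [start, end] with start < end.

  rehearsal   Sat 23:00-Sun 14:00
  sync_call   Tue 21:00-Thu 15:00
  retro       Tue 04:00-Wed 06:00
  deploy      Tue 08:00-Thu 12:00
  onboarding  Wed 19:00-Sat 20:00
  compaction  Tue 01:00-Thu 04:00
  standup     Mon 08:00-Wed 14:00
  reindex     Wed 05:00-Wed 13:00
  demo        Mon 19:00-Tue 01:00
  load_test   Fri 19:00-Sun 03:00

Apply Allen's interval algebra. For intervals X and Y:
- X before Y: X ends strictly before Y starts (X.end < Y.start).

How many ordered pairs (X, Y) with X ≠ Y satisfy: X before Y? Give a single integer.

23

Checking all 90 ordered pairs for relation 'before'; matching pairs in alphabetical order:
(compaction, load_test): compaction before load_test ✓
(compaction, rehearsal): compaction before rehearsal ✓
(demo, deploy): demo before deploy ✓
(demo, load_test): demo before load_test ✓
(demo, onboarding): demo before onboarding ✓
(demo, rehearsal): demo before rehearsal ✓
(demo, reindex): demo before reindex ✓
(demo, retro): demo before retro ✓
(demo, sync_call): demo before sync_call ✓
(deploy, load_test): deploy before load_test ✓
(deploy, rehearsal): deploy before rehearsal ✓
(onboarding, rehearsal): onboarding before rehearsal ✓
(reindex, load_test): reindex before load_test ✓
(reindex, onboarding): reindex before onboarding ✓
(reindex, rehearsal): reindex before rehearsal ✓
(retro, load_test): retro before load_test ✓
(retro, onboarding): retro before onboarding ✓
(retro, rehearsal): retro before rehearsal ✓
(standup, load_test): standup before load_test ✓
(standup, onboarding): standup before onboarding ✓
(standup, rehearsal): standup before rehearsal ✓
(sync_call, load_test): sync_call before load_test ✓
(sync_call, rehearsal): sync_call before rehearsal ✓
Count: 23.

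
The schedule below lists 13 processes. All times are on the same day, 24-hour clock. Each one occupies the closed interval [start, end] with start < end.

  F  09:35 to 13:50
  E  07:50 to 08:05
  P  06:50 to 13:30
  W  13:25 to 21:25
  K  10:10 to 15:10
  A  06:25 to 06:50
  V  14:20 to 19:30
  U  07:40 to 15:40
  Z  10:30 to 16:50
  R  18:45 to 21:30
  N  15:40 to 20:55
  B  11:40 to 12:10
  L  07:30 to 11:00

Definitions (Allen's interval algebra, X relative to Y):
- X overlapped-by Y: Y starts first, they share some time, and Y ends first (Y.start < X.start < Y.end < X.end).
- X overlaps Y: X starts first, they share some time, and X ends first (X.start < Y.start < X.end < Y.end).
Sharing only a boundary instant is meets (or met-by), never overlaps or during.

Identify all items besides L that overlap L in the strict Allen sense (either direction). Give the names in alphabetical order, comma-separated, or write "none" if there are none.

F, K, U, Z

Target L = [07:30, 11:00].
A [06:25, 06:50] → before → no.
B [11:40, 12:10] → after → no.
E [07:50, 08:05] → during → no.
F [09:35, 13:50] → overlapped-by → yes.
K [10:10, 15:10] → overlapped-by → yes.
N [15:40, 20:55] → after → no.
P [06:50, 13:30] → contains → no.
R [18:45, 21:30] → after → no.
U [07:40, 15:40] → overlapped-by → yes.
V [14:20, 19:30] → after → no.
W [13:25, 21:25] → after → no.
Z [10:30, 16:50] → overlapped-by → yes.
Result: F, K, U, Z.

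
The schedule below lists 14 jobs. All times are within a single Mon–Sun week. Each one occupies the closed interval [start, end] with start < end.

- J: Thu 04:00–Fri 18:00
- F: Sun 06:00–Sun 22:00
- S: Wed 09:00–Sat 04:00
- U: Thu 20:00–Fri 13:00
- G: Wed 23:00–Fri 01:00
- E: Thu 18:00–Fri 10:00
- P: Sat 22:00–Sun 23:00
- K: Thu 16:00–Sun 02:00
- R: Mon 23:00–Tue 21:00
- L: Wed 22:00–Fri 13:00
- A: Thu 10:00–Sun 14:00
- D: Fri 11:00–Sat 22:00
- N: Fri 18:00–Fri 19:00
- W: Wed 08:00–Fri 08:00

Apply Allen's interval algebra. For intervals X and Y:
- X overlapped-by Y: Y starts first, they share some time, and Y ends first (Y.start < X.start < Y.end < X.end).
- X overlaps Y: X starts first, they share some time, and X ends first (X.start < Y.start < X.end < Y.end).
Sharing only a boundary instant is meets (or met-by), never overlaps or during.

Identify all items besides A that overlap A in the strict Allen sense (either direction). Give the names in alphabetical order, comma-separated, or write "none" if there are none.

F, G, J, L, P, S, W

Target A = [Thu 10:00, Sun 14:00].
D [Fri 11:00, Sat 22:00] → during → no.
E [Thu 18:00, Fri 10:00] → during → no.
F [Sun 06:00, Sun 22:00] → overlapped-by → yes.
G [Wed 23:00, Fri 01:00] → overlaps → yes.
J [Thu 04:00, Fri 18:00] → overlaps → yes.
K [Thu 16:00, Sun 02:00] → during → no.
L [Wed 22:00, Fri 13:00] → overlaps → yes.
N [Fri 18:00, Fri 19:00] → during → no.
P [Sat 22:00, Sun 23:00] → overlapped-by → yes.
R [Mon 23:00, Tue 21:00] → before → no.
S [Wed 09:00, Sat 04:00] → overlaps → yes.
U [Thu 20:00, Fri 13:00] → during → no.
W [Wed 08:00, Fri 08:00] → overlaps → yes.
Result: F, G, J, L, P, S, W.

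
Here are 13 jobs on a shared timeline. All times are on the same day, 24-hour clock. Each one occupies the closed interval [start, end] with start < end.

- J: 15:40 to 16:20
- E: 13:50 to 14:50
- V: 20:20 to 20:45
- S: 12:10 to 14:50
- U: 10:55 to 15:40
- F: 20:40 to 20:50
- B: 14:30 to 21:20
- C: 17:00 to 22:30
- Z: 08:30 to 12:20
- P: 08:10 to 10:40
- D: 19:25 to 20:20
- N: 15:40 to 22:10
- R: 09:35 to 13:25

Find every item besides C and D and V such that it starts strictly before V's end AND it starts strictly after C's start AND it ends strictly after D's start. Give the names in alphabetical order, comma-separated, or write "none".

Conditions: its start is strictly before V's end (X.start < 20:45) AND its start is strictly after C's start (X.start > 17:00) AND its end is strictly after D's start (X.end > 19:25).
B: start 14:30 < 20:45? ✓; start 14:30 > 17:00? ✗; end 21:20 > 19:25? ✓ → no.
E: start 13:50 < 20:45? ✓; start 13:50 > 17:00? ✗; end 14:50 > 19:25? ✗ → no.
F: start 20:40 < 20:45? ✓; start 20:40 > 17:00? ✓; end 20:50 > 19:25? ✓ → yes.
J: start 15:40 < 20:45? ✓; start 15:40 > 17:00? ✗; end 16:20 > 19:25? ✗ → no.
N: start 15:40 < 20:45? ✓; start 15:40 > 17:00? ✗; end 22:10 > 19:25? ✓ → no.
P: start 08:10 < 20:45? ✓; start 08:10 > 17:00? ✗; end 10:40 > 19:25? ✗ → no.
R: start 09:35 < 20:45? ✓; start 09:35 > 17:00? ✗; end 13:25 > 19:25? ✗ → no.
S: start 12:10 < 20:45? ✓; start 12:10 > 17:00? ✗; end 14:50 > 19:25? ✗ → no.
U: start 10:55 < 20:45? ✓; start 10:55 > 17:00? ✗; end 15:40 > 19:25? ✗ → no.
Z: start 08:30 < 20:45? ✓; start 08:30 > 17:00? ✗; end 12:20 > 19:25? ✗ → no.
Result: F.

F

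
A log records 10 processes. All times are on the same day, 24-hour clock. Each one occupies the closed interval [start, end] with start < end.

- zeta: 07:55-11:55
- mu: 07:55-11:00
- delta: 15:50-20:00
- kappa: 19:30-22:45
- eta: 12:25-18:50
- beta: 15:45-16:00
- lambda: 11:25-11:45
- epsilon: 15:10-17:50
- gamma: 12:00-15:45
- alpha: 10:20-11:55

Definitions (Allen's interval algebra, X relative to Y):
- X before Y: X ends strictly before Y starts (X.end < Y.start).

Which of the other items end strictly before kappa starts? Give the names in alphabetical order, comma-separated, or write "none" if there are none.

Target kappa = [19:30, 22:45].
alpha [10:20, 11:55] → before → yes.
beta [15:45, 16:00] → before → yes.
delta [15:50, 20:00] → overlaps → no.
epsilon [15:10, 17:50] → before → yes.
eta [12:25, 18:50] → before → yes.
gamma [12:00, 15:45] → before → yes.
lambda [11:25, 11:45] → before → yes.
mu [07:55, 11:00] → before → yes.
zeta [07:55, 11:55] → before → yes.
Result: alpha, beta, epsilon, eta, gamma, lambda, mu, zeta.

alpha, beta, epsilon, eta, gamma, lambda, mu, zeta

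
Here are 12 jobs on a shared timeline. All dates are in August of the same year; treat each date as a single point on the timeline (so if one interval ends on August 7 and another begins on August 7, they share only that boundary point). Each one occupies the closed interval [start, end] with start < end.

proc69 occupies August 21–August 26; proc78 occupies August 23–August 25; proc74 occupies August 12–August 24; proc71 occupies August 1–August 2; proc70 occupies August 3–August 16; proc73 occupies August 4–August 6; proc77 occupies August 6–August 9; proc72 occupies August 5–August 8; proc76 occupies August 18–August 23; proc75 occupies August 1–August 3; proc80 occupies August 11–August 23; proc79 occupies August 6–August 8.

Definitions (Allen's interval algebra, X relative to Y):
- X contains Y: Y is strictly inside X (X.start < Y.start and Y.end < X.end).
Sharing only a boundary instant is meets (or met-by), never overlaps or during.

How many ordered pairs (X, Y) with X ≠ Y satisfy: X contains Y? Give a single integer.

6

Checking all 132 ordered pairs for relation 'contains'; matching pairs in alphabetical order:
(proc69, proc78): proc69 contains proc78 ✓
(proc70, proc72): proc70 contains proc72 ✓
(proc70, proc73): proc70 contains proc73 ✓
(proc70, proc77): proc70 contains proc77 ✓
(proc70, proc79): proc70 contains proc79 ✓
(proc74, proc76): proc74 contains proc76 ✓
Count: 6.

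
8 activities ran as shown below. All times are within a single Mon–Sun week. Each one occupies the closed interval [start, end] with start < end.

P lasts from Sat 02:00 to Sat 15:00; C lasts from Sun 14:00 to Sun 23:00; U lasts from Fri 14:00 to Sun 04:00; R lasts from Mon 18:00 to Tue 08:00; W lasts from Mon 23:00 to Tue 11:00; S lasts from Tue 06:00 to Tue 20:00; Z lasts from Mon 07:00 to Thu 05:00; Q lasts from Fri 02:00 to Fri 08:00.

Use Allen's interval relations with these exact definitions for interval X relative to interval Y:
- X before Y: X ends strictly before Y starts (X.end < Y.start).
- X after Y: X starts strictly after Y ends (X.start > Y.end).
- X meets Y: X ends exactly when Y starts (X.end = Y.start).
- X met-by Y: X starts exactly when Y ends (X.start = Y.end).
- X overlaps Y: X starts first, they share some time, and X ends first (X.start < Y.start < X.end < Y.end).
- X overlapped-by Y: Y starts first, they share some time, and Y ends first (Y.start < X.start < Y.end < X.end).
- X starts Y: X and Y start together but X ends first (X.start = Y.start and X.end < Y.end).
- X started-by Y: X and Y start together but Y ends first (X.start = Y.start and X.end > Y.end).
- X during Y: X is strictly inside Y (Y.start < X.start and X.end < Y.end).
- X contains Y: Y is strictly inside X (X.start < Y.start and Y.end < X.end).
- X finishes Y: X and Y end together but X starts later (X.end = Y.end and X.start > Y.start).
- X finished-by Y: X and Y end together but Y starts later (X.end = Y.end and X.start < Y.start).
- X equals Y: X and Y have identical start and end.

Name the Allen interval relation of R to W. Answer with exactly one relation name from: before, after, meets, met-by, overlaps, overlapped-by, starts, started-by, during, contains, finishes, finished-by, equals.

R = [Mon 18:00, Tue 08:00]; W = [Mon 23:00, Tue 11:00].
Compare endpoints: R.start < W.start, R.start < W.end, R.end > W.start, R.end < W.end.
That pattern is 'overlaps'.

overlaps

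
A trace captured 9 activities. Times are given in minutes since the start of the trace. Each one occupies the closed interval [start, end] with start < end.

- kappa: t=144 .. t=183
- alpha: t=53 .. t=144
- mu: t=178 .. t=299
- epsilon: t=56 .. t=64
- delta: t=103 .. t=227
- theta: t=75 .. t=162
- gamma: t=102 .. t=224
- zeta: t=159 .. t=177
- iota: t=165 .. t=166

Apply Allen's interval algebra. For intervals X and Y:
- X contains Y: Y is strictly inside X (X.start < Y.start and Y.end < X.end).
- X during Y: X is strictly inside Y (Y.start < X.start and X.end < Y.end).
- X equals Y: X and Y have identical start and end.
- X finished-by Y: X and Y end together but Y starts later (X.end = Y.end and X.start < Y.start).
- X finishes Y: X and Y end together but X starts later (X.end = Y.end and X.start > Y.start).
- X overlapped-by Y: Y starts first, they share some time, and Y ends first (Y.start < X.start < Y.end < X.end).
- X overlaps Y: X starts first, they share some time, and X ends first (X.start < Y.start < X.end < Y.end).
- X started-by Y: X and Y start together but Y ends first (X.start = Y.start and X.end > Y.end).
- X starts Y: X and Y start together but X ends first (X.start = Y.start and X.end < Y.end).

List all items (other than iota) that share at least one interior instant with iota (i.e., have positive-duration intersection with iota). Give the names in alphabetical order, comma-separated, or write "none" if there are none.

Target iota = [t=165, t=166].
alpha [t=53, t=144] → before → no.
delta [t=103, t=227] → contains → yes.
epsilon [t=56, t=64] → before → no.
gamma [t=102, t=224] → contains → yes.
kappa [t=144, t=183] → contains → yes.
mu [t=178, t=299] → after → no.
theta [t=75, t=162] → before → no.
zeta [t=159, t=177] → contains → yes.
Result: delta, gamma, kappa, zeta.

delta, gamma, kappa, zeta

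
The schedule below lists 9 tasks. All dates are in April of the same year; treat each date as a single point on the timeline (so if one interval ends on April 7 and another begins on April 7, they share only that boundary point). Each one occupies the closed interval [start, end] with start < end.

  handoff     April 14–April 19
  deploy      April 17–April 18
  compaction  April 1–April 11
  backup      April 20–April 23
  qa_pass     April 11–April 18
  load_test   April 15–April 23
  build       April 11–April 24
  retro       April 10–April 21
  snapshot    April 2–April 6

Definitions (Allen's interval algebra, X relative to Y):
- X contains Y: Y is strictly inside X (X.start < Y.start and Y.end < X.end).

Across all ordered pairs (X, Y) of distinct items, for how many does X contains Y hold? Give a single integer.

Checking all 72 ordered pairs for relation 'contains'; matching pairs in alphabetical order:
(build, backup): build contains backup ✓
(build, deploy): build contains deploy ✓
(build, handoff): build contains handoff ✓
(build, load_test): build contains load_test ✓
(compaction, snapshot): compaction contains snapshot ✓
(handoff, deploy): handoff contains deploy ✓
(load_test, deploy): load_test contains deploy ✓
(retro, deploy): retro contains deploy ✓
(retro, handoff): retro contains handoff ✓
(retro, qa_pass): retro contains qa_pass ✓
Count: 10.

10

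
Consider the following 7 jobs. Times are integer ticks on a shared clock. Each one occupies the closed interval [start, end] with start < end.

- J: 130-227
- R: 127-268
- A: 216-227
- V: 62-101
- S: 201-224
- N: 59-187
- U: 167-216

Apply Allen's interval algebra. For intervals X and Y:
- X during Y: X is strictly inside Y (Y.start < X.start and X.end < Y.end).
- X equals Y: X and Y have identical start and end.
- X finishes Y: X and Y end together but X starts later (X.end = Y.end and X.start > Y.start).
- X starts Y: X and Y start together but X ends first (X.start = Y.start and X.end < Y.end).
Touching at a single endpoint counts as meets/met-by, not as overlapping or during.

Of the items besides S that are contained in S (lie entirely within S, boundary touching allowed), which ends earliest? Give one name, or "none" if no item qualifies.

Target S = [201, 224].
A [216, 227] → overlapped-by → excluded.
J [130, 227] → contains → excluded.
N [59, 187] → before → excluded.
R [127, 268] → contains → excluded.
U [167, 216] → overlaps → excluded.
V [62, 101] → before → excluded.
No candidates → none.

none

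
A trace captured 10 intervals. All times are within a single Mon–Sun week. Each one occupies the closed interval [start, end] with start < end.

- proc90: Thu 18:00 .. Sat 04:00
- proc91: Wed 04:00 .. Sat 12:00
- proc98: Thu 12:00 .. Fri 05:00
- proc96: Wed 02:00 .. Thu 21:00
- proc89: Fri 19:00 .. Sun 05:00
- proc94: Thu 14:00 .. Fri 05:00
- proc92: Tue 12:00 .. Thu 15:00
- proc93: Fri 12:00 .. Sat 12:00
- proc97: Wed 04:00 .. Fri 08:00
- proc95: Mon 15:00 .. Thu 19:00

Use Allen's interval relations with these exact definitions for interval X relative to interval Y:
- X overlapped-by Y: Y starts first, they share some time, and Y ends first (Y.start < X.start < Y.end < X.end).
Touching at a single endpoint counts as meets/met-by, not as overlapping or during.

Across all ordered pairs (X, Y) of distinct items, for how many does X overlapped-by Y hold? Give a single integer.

23

Checking all 90 ordered pairs for relation 'overlapped-by'; matching pairs in alphabetical order:
(proc89, proc90): proc89 overlapped-by proc90 ✓
(proc89, proc91): proc89 overlapped-by proc91 ✓
(proc89, proc93): proc89 overlapped-by proc93 ✓
(proc90, proc94): proc90 overlapped-by proc94 ✓
(proc90, proc95): proc90 overlapped-by proc95 ✓
(proc90, proc96): proc90 overlapped-by proc96 ✓
(proc90, proc97): proc90 overlapped-by proc97 ✓
(proc90, proc98): proc90 overlapped-by proc98 ✓
(proc91, proc92): proc91 overlapped-by proc92 ✓
(proc91, proc95): proc91 overlapped-by proc95 ✓
(proc91, proc96): proc91 overlapped-by proc96 ✓
(proc93, proc90): proc93 overlapped-by proc90 ✓
(proc94, proc92): proc94 overlapped-by proc92 ✓
(proc94, proc95): proc94 overlapped-by proc95 ✓
(proc94, proc96): proc94 overlapped-by proc96 ✓
(proc96, proc92): proc96 overlapped-by proc92 ✓
(proc96, proc95): proc96 overlapped-by proc95 ✓
(proc97, proc92): proc97 overlapped-by proc92 ✓
(proc97, proc95): proc97 overlapped-by proc95 ✓
(proc97, proc96): proc97 overlapped-by proc96 ✓
(proc98, proc92): proc98 overlapped-by proc92 ✓
(proc98, proc95): proc98 overlapped-by proc95 ✓
(proc98, proc96): proc98 overlapped-by proc96 ✓
Count: 23.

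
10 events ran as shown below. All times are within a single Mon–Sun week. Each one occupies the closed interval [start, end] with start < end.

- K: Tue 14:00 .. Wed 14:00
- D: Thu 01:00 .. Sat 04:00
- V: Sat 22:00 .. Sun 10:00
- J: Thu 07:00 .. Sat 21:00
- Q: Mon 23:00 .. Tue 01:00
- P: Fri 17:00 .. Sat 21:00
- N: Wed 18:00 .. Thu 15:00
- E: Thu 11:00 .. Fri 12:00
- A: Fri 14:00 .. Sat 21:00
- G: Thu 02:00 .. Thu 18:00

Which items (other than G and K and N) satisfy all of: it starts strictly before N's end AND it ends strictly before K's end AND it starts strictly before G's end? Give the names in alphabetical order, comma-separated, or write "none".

Conditions: its start is strictly before N's end (X.start < Thu 15:00) AND its end is strictly before K's end (X.end < Wed 14:00) AND its start is strictly before G's end (X.start < Thu 18:00).
A: start Fri 14:00 < Thu 15:00? ✗; end Sat 21:00 < Wed 14:00? ✗; start Fri 14:00 < Thu 18:00? ✗ → no.
D: start Thu 01:00 < Thu 15:00? ✓; end Sat 04:00 < Wed 14:00? ✗; start Thu 01:00 < Thu 18:00? ✓ → no.
E: start Thu 11:00 < Thu 15:00? ✓; end Fri 12:00 < Wed 14:00? ✗; start Thu 11:00 < Thu 18:00? ✓ → no.
J: start Thu 07:00 < Thu 15:00? ✓; end Sat 21:00 < Wed 14:00? ✗; start Thu 07:00 < Thu 18:00? ✓ → no.
P: start Fri 17:00 < Thu 15:00? ✗; end Sat 21:00 < Wed 14:00? ✗; start Fri 17:00 < Thu 18:00? ✗ → no.
Q: start Mon 23:00 < Thu 15:00? ✓; end Tue 01:00 < Wed 14:00? ✓; start Mon 23:00 < Thu 18:00? ✓ → yes.
V: start Sat 22:00 < Thu 15:00? ✗; end Sun 10:00 < Wed 14:00? ✗; start Sat 22:00 < Thu 18:00? ✗ → no.
Result: Q.

Q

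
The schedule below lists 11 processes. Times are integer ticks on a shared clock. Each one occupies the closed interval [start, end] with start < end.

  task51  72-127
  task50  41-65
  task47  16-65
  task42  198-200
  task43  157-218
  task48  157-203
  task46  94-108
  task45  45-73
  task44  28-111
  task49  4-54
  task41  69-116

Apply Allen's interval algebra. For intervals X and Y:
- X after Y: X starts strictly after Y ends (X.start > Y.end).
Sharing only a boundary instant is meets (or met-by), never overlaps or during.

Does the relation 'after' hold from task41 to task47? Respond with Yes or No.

task41 = [69, 116], task47 = [16, 65].
Actual relation of task41 to task47: after.
Asked whether 'after' holds → Yes.

Yes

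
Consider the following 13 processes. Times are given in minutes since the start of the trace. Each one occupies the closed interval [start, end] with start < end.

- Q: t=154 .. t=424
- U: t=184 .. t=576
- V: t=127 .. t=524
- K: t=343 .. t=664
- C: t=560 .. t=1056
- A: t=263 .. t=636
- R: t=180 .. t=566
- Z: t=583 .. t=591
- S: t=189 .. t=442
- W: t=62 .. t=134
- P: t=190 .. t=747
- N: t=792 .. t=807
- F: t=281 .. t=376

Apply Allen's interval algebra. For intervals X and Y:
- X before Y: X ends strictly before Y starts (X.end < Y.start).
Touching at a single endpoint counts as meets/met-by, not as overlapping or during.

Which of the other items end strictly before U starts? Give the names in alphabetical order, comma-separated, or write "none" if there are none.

Target U = [t=184, t=576].
A [t=263, t=636] → overlapped-by → no.
C [t=560, t=1056] → overlapped-by → no.
F [t=281, t=376] → during → no.
K [t=343, t=664] → overlapped-by → no.
N [t=792, t=807] → after → no.
P [t=190, t=747] → overlapped-by → no.
Q [t=154, t=424] → overlaps → no.
R [t=180, t=566] → overlaps → no.
S [t=189, t=442] → during → no.
V [t=127, t=524] → overlaps → no.
W [t=62, t=134] → before → yes.
Z [t=583, t=591] → after → no.
Result: W.

W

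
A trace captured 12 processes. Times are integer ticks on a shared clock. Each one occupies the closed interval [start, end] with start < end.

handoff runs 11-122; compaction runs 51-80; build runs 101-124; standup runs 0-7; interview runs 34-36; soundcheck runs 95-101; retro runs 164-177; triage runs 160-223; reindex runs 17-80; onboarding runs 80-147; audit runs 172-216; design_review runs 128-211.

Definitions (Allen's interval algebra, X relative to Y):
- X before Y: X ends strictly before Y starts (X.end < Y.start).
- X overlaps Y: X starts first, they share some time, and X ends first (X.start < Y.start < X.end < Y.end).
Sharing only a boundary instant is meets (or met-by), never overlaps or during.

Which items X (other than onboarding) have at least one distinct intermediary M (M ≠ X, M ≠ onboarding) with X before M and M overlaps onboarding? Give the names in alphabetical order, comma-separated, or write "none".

standup

Target onboarding = [80, 147].
Intermediaries M with M overlaps onboarding: handoff.
Via handoff — items with X before handoff: standup.
Union: standup.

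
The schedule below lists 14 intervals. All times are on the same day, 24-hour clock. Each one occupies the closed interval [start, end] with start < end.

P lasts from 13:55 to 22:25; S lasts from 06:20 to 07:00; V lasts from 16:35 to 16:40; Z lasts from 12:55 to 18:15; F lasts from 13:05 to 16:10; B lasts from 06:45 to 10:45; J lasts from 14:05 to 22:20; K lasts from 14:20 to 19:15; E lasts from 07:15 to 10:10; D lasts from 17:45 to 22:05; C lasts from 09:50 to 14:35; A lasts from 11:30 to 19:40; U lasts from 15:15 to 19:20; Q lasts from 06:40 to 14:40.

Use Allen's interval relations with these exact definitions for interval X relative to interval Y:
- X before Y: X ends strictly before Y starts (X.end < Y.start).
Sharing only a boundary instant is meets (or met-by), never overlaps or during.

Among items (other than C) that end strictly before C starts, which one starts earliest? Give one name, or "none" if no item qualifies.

Target C = [09:50, 14:35].
A [11:30, 19:40] → overlapped-by → excluded.
B [06:45, 10:45] → overlaps → excluded.
D [17:45, 22:05] → after → excluded.
E [07:15, 10:10] → overlaps → excluded.
F [13:05, 16:10] → overlapped-by → excluded.
J [14:05, 22:20] → overlapped-by → excluded.
K [14:20, 19:15] → overlapped-by → excluded.
P [13:55, 22:25] → overlapped-by → excluded.
Q [06:40, 14:40] → contains → excluded.
S [06:20, 07:00] → before → candidate.
U [15:15, 19:20] → after → excluded.
V [16:35, 16:40] → after → excluded.
Z [12:55, 18:15] → overlapped-by → excluded.
Among candidates, earliest start is 06:20 → S.

S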